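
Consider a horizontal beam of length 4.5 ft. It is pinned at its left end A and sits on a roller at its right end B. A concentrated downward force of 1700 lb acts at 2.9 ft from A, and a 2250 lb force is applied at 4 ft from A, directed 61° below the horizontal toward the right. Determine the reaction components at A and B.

Taking moments about A: B_y·4.5 − 1700·2.9 − 2250·sin61°·4 = 0 → B_y = 12801.6/4.5 = 2844.8 ≈ 2845 lb.
ΣF_y = 0: A_y + 2844.8 − 1700 − 2250·sin61° = 0 → A_y = 823.1 lb.
ΣF_x = 0: A_x + 2250·cos61° = 0 → A_x = -1091 lb.

A_x = -1091 lb, A_y = 823.1 lb, B_y = 2845 lb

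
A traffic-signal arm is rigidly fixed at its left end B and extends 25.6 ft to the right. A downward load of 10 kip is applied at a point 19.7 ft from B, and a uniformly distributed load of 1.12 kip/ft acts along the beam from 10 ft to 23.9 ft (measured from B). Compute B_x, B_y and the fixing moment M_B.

Resultant of the distributed load: 1.12 × 13.9 = 15.568 kip at 16.95 ft from B.
ΣF_x = 0: B_x = 0.
ΣF_y = 0: B_y − 10 − 1.12·13.9 = 0 → B_y = 25.57 kip.
ΣM about B: M_B − 10·19.7 − (1.12·13.9)·16.95 = 0 → M_B = 460.9 kip·ft.

B_x = 0, B_y = 25.57 kip, M_B = 460.9 kip·ft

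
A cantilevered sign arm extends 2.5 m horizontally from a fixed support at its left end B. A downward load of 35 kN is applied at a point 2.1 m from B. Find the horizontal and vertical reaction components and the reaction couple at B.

ΣF_x = 0: B_x = 0.
ΣF_y = 0: B_y − 35 = 0 → B_y = 35.00 kN.
ΣM about B: M_B − 35·2.1 = 0 → M_B = 73.50 kN·m.

B_x = 0, B_y = 35.00 kN, M_B = 73.50 kN·m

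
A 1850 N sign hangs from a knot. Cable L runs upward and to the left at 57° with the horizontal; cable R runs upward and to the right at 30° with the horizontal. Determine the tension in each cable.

T_L = 1604 N, T_R = 1009 N

ΣF_x = 0: −T_L·cos57° + T_R·cos30° = 0 → T_R = 0.628895·T_L.
ΣF_y = 0: T_L·sin57° + T_R·sin30° = 1850.
Substitute: T_L·(0.838671 + 0.628895·0.5) = 1850 → T_L = 1604.35 ≈ 1604 N.
Then T_R = 0.628895 × 1604.35 = 1009 N.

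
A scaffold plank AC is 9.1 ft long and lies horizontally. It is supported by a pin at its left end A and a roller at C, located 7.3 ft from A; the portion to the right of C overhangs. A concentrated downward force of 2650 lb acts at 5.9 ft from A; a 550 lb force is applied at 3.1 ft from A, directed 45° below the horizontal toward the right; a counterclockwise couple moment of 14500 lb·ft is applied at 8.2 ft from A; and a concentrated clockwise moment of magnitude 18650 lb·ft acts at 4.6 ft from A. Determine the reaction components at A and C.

ΣM about A: C_y·7.3 − 2650·5.9 − 550·sin45°·3.1 + 14500 − 18650 = 0 → C_y = 20990.6/7.3 = 2875.42 ≈ 2875 lb.
ΣF_y = 0: A_y + 2875.42 − 2650 − 550·sin45° = 0 → A_y = 163.5 lb.
ΣF_x = 0: A_x + 550·cos45° = 0 → A_x = -388.9 lb.

A_x = -388.9 lb, A_y = 163.5 lb, C_y = 2875 lb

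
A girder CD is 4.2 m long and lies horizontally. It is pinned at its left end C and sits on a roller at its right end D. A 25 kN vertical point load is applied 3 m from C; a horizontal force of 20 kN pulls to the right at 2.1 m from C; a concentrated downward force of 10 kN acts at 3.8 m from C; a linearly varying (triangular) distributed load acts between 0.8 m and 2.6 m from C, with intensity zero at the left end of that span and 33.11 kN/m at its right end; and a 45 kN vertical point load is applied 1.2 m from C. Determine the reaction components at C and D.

C_x = -20.00 kN, C_y = 55.85 kN, D_y = 53.95 kN

Resultant of the triangular load: ½ × 33.11 × 1.8 = 29.799 kN, acting at 2 m from C (one-third of the span from the peak).
ΣM about C: D_y·4.2 − 25·3 − 10·3.8 − (½·33.11·1.8)·2 − 45·1.2 = 0 → D_y = 226.598/4.2 = 53.9519 ≈ 53.95 kN.
ΣF_y = 0: C_y + 53.9519 − 25 − 10 − ½·33.11·1.8 − 45 = 0 → C_y = 55.85 kN.
ΣF_x = 0: C_x + 20 = 0 → C_x = -20.00 kN.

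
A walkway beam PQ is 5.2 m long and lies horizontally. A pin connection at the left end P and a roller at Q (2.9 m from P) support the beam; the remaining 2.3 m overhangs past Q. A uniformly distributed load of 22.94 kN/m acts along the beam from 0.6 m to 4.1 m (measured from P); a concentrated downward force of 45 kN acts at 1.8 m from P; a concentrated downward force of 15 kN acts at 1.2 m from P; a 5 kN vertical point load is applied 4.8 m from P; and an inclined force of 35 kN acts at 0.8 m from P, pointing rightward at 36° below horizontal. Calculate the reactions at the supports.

Resultant of the distributed load: 22.94 × 3.5 = 80.29 kN at 2.35 m from P.
ΣM about P: Q_y·2.9 − (22.94·3.5)·2.35 − 45·1.8 − 15·1.2 − 5·4.8 − 35·sin36°·0.8 = 0 → Q_y = 328.139/2.9 = 113.151 ≈ 113.2 kN.
ΣF_y = 0: P_y + 113.151 − 22.94·3.5 − 45 − 15 − 5 − 35·sin36° = 0 → P_y = 52.71 kN.
ΣF_x = 0: P_x + 35·cos36° = 0 → P_x = -28.32 kN.

P_x = -28.32 kN, P_y = 52.71 kN, Q_y = 113.2 kN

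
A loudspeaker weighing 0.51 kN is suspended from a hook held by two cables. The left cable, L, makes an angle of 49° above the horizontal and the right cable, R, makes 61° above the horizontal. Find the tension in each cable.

ΣF_x = 0: −T_L·cos49° + T_R·cos61° = 0 → T_R = 1.35323·T_L.
ΣF_y = 0: T_L·sin49° + T_R·sin61° = 0.51.
Substitute: T_L·(0.75471 + 1.35323·0.87462) = 0.51 → T_L = 0.263121 ≈ 0.2631 kN.
Then T_R = 1.35323 × 0.263121 = 0.3561 kN.

T_L = 0.2631 kN, T_R = 0.3561 kN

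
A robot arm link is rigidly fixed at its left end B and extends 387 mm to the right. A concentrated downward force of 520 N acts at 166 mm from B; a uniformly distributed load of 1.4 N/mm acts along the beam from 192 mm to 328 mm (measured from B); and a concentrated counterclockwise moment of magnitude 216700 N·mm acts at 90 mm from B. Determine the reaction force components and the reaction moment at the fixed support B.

B_x = 0, B_y = 710.4 N, M_B = -80880 N·mm

Resultant of the distributed load: 1.4 × 136 = 190.4 N at 260 mm from B.
ΣF_x = 0: B_x = 0.
ΣF_y = 0: B_y − 520 − 1.4·136 = 0 → B_y = 710.4 N.
ΣM about B: M_B − 520·166 − (1.4·136)·260 + 216700 = 0 → M_B = -80880 N·mm.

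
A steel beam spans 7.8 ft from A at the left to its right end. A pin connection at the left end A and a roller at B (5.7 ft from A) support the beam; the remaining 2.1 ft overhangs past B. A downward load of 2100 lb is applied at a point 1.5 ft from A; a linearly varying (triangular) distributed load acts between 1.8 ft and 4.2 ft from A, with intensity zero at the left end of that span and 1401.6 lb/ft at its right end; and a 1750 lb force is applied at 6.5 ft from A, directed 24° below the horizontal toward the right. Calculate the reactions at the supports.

Resultant of the triangular load: ½ × 1401.6 × 2.4 = 1681.92 lb, acting at 3.4 ft from A (one-third of the span from the peak).
Taking moments about A: B_y·5.7 − 2100·1.5 − (½·1401.6·2.4)·3.4 − 1750·sin24°·6.5 = 0 → B_y = 13495.2/5.7 = 2367.58 ≈ 2368 lb.
ΣF_y = 0: A_y + 2367.58 − 2100 − ½·1401.6·2.4 − 1750·sin24° = 0 → A_y = 2126 lb.
ΣF_x = 0: A_x + 1750·cos24° = 0 → A_x = -1599 lb.

A_x = -1599 lb, A_y = 2126 lb, B_y = 2368 lb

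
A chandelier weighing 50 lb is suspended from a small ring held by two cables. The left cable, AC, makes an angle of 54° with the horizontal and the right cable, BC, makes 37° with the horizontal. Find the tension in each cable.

T_AC = 39.94 lb, T_BC = 29.39 lb

ΣF_x = 0: −T_AC·cos54° + T_BC·cos37° = 0 → T_BC = 0.735987·T_AC.
ΣF_y = 0: T_AC·sin54° + T_BC·sin37° = 50.
Substitute: T_AC·(0.809017 + 0.735987·0.601815) = 50 → T_AC = 39.9379 ≈ 39.94 lb.
Then T_BC = 0.735987 × 39.9379 = 29.39 lb.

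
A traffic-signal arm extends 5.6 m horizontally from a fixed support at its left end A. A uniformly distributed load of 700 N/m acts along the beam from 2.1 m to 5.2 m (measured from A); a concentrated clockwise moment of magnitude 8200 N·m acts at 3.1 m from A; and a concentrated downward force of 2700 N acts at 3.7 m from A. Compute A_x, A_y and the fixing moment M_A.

Resultant of the distributed load: 700 × 3.1 = 2170 N at 3.65 m from A.
ΣF_x = 0: A_x = 0.
ΣF_y = 0: A_y − 700·3.1 − 2700 = 0 → A_y = 4870 N.
ΣM about A: M_A − (700·3.1)·3.65 − 8200 − 2700·3.7 = 0 → M_A = 26110 N·m.

A_x = 0, A_y = 4870 N, M_A = 26110 N·m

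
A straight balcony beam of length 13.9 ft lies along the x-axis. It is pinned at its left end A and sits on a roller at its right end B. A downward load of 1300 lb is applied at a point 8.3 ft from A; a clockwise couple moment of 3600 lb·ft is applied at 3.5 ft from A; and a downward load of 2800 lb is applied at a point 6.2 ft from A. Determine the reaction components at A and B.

ΣM about A: B_y·13.9 − 1300·8.3 − 3600 − 2800·6.2 = 0 → B_y = 31750/13.9 = 2284.17 ≈ 2284 lb.
ΣF_y = 0: A_y + 2284.17 − 1300 − 2800 = 0 → A_y = 1816 lb.
ΣF_x = 0: no horizontal applied forces, so A_x = 0.

A_x = 0, A_y = 1816 lb, B_y = 2284 lb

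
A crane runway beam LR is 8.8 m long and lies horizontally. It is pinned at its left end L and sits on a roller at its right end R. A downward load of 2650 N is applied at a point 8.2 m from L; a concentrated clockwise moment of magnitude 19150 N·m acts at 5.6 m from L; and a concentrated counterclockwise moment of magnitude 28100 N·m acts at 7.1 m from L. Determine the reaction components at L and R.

L_x = 0, L_y = 1198 N, R_y = 1452 N

ΣM about L: R_y·8.8 − 2650·8.2 − 19150 + 28100 = 0 → R_y = 12780/8.8 = 1452.27 ≈ 1452 N.
ΣF_y = 0: L_y + 1452.27 − 2650 = 0 → L_y = 1198 N.
ΣF_x = 0: no horizontal applied forces, so L_x = 0.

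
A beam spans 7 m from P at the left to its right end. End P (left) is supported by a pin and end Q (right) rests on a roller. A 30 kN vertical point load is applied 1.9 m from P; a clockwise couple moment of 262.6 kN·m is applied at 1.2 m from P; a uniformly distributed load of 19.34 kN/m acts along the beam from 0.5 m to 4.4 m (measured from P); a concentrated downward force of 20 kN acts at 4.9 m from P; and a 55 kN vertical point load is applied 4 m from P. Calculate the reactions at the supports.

Resultant of the distributed load: 19.34 × 3.9 = 75.426 kN at 2.45 m from P.
Moments about P: Q_y·7 − 30·1.9 − 262.6 − (19.34·3.9)·2.45 − 20·4.9 − 55·4 = 0 → Q_y = 822.3937/7 = 117.485 ≈ 117.5 kN.
ΣF_y = 0: P_y + 117.485 − 30 − 19.34·3.9 − 20 − 55 = 0 → P_y = 62.94 kN.
ΣF_x = 0: no horizontal applied forces, so P_x = 0.

P_x = 0, P_y = 62.94 kN, Q_y = 117.5 kN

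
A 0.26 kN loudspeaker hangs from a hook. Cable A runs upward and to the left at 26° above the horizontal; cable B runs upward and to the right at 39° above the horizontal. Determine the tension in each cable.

T_A = 0.2229 kN, T_B = 0.2578 kN

ΣF_x = 0: −T_A·cos26° + T_B·cos39° = 0 → T_B = 1.15653·T_A.
ΣF_y = 0: T_A·sin26° + T_B·sin39° = 0.26.
Substitute: T_A·(0.438371 + 1.15653·0.62932) = 0.26 → T_A = 0.222947 ≈ 0.2229 kN.
Then T_B = 1.15653 × 0.222947 = 0.2578 kN.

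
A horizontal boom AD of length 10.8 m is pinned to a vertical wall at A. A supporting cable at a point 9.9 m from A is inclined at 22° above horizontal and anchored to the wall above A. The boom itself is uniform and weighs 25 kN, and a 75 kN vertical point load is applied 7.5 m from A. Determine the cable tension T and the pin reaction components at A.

T = 188.1 kN, A_x = 174.4 kN, A_y = 29.55 kN

ΣM about A: T·sin22°·9.9 − 25·5.4 − 75·7.5 = 0 → T = 697.5/(9.9·0.374607) = 188.076 ≈ 188.1 kN.
ΣF_x = 0: A_x − T·cos22° = 0 → A_x = 188.076 × 0.927184 = 174.4 kN.
ΣF_y = 0: A_y + T·sin22° − 25 − 75 = 0 → A_y = 100 − 188.076 × 0.374607 = 29.55 kN.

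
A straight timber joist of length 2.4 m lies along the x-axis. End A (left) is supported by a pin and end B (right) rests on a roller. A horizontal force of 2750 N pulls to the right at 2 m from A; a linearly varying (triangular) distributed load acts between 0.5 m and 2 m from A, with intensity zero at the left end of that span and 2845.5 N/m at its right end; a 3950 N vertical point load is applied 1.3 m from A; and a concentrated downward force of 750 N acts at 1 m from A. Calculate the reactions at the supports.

Resultant of the triangular load: ½ × 2845.5 × 1.5 = 2134.125 N, acting at 1.5 m from A (one-third of the span from the peak).
Moments about A: B_y·2.4 − (½·2845.5·1.5)·1.5 − 3950·1.3 − 750·1 = 0 → B_y = 9086.1875/2.4 = 3785.91 ≈ 3786 N.
ΣF_y = 0: A_y + 3785.91 − ½·2845.5·1.5 − 3950 − 750 = 0 → A_y = 3048 N.
ΣF_x = 0: A_x + 2750 = 0 → A_x = -2750 N.

A_x = -2750 N, A_y = 3048 N, B_y = 3786 N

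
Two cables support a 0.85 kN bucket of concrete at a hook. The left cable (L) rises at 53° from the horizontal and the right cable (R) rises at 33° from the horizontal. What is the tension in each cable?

ΣF_x = 0: −T_L·cos53° + T_R·cos33° = 0 → T_R = 0.717582·T_L.
ΣF_y = 0: T_L·sin53° + T_R·sin33° = 0.85.
Substitute: T_L·(0.798636 + 0.717582·0.544639) = 0.85 → T_L = 0.714611 ≈ 0.7146 kN.
Then T_R = 0.717582 × 0.714611 = 0.5128 kN.

T_L = 0.7146 kN, T_R = 0.5128 kN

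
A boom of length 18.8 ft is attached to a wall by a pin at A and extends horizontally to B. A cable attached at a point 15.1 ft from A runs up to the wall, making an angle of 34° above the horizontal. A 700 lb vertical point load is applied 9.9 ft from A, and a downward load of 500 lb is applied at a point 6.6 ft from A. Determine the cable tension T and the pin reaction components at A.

T = 1212 lb, A_x = 1004 lb, A_y = 522.5 lb

ΣM about A: T·sin34°·15.1 − 700·9.9 − 500·6.6 = 0 → T = 10230/(15.1·0.559193) = 1211.54 ≈ 1212 lb.
ΣF_x = 0: A_x − T·cos34° = 0 → A_x = 1211.54 × 0.829038 = 1004 lb.
ΣF_y = 0: A_y + T·sin34° − 700 − 500 = 0 → A_y = 1200 − 1211.54 × 0.559193 = 522.5 lb.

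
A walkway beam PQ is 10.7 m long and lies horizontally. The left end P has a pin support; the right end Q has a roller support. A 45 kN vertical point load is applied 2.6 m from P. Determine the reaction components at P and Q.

P_x = 0, P_y = 34.07 kN, Q_y = 10.93 kN

Taking moments about P: Q_y·10.7 − 45·2.6 = 0 → Q_y = 117/10.7 = 10.9346 ≈ 10.93 kN.
ΣF_y = 0: P_y + 10.9346 − 45 = 0 → P_y = 34.07 kN.
ΣF_x = 0: no horizontal applied forces, so P_x = 0.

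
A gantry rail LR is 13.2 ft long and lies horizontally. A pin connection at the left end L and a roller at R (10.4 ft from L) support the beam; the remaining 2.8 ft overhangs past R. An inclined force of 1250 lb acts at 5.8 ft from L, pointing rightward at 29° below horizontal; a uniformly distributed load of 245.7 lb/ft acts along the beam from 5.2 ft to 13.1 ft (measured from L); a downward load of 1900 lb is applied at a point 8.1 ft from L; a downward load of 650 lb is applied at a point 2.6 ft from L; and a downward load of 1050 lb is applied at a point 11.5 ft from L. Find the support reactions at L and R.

L_x = -1093 lb, L_y = 1298 lb, R_y = 4849 lb

Resultant of the distributed load: 245.7 × 7.9 = 1941.03 lb at 9.15 ft from L.
Taking moments about L: R_y·10.4 − 1250·sin29°·5.8 − (245.7·7.9)·9.15 − 1900·8.1 − 650·2.6 − 1050·11.5 = 0 → R_y = 50430.3/10.4 = 4849.07 ≈ 4849 lb.
ΣF_y = 0: L_y + 4849.07 − 1250·sin29° − 245.7·7.9 − 1900 − 650 − 1050 = 0 → L_y = 1298 lb.
ΣF_x = 0: L_x + 1250·cos29° = 0 → L_x = -1093 lb.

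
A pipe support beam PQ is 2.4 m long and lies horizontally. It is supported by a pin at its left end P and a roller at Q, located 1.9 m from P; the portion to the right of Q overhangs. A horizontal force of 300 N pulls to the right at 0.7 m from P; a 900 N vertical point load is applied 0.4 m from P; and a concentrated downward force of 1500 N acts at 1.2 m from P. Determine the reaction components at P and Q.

ΣM about P: Q_y·1.9 − 900·0.4 − 1500·1.2 = 0 → Q_y = 2160/1.9 = 1136.84 ≈ 1137 N.
ΣF_y = 0: P_y + 1136.84 − 900 − 1500 = 0 → P_y = 1263 N.
ΣF_x = 0: P_x + 300 = 0 → P_x = -300.0 N.

P_x = -300.0 N, P_y = 1263 N, Q_y = 1137 N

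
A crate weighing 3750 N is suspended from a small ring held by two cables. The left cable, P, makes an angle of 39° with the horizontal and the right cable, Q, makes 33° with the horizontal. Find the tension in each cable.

ΣF_x = 0: −T_P·cos39° + T_Q·cos33° = 0 → T_Q = 0.92664·T_P.
ΣF_y = 0: T_P·sin39° + T_Q·sin33° = 3750.
Substitute: T_P·(0.62932 + 0.92664·0.544639) = 3750 → T_P = 3306.87 ≈ 3307 N.
Then T_Q = 0.92664 × 3306.87 = 3064 N.

T_P = 3307 N, T_Q = 3064 N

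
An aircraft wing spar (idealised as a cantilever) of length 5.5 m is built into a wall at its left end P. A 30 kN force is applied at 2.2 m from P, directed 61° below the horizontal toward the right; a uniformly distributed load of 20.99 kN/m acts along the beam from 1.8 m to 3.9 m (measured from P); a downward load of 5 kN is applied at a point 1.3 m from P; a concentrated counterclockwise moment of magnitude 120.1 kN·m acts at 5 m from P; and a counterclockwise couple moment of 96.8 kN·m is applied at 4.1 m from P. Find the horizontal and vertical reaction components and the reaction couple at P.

Resultant of the distributed load: 20.99 × 2.1 = 44.079 kN at 2.85 m from P.
ΣF_x = 0: P_x + 30·cos61° = 0 → P_x = -14.54 kN.
ΣF_y = 0: P_y − 30·sin61° − 20.99·2.1 − 5 = 0 → P_y = 75.32 kN.
ΣM about P: M_P − 30·sin61°·2.2 − (20.99·2.1)·2.85 − 5·1.3 + 120.1 + 96.8 = 0 → M_P = -27.05 kN·m.

P_x = -14.54 kN, P_y = 75.32 kN, M_P = -27.05 kN·m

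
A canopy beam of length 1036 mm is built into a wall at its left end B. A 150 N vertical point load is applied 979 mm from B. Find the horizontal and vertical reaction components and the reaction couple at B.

B_x = 0, B_y = 150.0 N, M_B = 146800 N·mm

ΣF_x = 0: B_x = 0.
ΣF_y = 0: B_y − 150 = 0 → B_y = 150.0 N.
ΣM about B: M_B − 150·979 = 0 → M_B = 146800 N·mm.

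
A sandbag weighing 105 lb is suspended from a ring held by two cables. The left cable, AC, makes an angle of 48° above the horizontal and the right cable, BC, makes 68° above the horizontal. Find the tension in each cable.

T_AC = 43.76 lb, T_BC = 78.17 lb

ΣF_x = 0: −T_AC·cos48° + T_BC·cos68° = 0 → T_BC = 1.78622·T_AC.
ΣF_y = 0: T_AC·sin48° + T_BC·sin68° = 105.
Substitute: T_AC·(0.743145 + 1.78622·0.927184) = 105 → T_AC = 43.7628 ≈ 43.76 lb.
Then T_BC = 1.78622 × 43.7628 = 78.17 lb.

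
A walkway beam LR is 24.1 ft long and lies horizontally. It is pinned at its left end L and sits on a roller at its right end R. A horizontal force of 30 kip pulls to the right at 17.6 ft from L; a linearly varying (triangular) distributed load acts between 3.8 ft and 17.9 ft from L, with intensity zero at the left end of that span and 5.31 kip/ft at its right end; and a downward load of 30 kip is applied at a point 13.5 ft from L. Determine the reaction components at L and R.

Resultant of the triangular load: ½ × 5.31 × 14.1 = 37.4355 kip, acting at 13.2 ft from L (one-third of the span from the peak).
ΣM about L: R_y·24.1 − (½·5.31·14.1)·13.2 − 30·13.5 = 0 → R_y = 899.1486/24.1 = 37.3091 ≈ 37.31 kip.
ΣF_y = 0: L_y + 37.3091 − ½·5.31·14.1 − 30 = 0 → L_y = 30.13 kip.
ΣF_x = 0: L_x + 30 = 0 → L_x = -30.00 kip.

L_x = -30.00 kip, L_y = 30.13 kip, R_y = 37.31 kip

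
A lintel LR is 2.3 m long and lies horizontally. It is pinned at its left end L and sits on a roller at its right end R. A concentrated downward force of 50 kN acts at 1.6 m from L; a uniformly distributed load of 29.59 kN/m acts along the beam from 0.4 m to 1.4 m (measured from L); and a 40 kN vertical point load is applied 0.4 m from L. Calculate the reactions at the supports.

L_x = 0, L_y = 66.27 kN, R_y = 53.32 kN

Resultant of the distributed load: 29.59 × 1 = 29.59 kN at 0.9 m from L.
Moments about L: R_y·2.3 − 50·1.6 − (29.59·1)·0.9 − 40·0.4 = 0 → R_y = 122.631/2.3 = 53.3178 ≈ 53.32 kN.
ΣF_y = 0: L_y + 53.3178 − 50 − 29.59·1 − 40 = 0 → L_y = 66.27 kN.
ΣF_x = 0: no horizontal applied forces, so L_x = 0.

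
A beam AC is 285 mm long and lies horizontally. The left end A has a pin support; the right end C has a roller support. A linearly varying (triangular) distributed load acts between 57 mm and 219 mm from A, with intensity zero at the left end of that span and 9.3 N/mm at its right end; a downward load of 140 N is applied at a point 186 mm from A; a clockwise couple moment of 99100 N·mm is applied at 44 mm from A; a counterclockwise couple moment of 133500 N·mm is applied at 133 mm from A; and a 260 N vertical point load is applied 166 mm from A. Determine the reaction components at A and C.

Resultant of the triangular load: ½ × 9.3 × 162 = 753.3 N, acting at 165 mm from A (one-third of the span from the peak).
Moments about A: C_y·285 − (½·9.3·162)·165 − 140·186 − 99100 + 133500 − 260·166 = 0 → C_y = 159094.5/285 = 558.226 ≈ 558.2 N.
ΣF_y = 0: A_y + 558.226 − ½·9.3·162 − 140 − 260 = 0 → A_y = 595.1 N.
ΣF_x = 0: no horizontal applied forces, so A_x = 0.

A_x = 0, A_y = 595.1 N, C_y = 558.2 N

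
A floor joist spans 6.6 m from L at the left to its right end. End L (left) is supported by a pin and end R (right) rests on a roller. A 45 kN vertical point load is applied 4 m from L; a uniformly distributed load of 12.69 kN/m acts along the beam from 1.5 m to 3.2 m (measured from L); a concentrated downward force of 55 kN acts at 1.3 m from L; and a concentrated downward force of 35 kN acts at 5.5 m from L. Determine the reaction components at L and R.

Resultant of the distributed load: 12.69 × 1.7 = 21.573 kN at 2.35 m from L.
ΣM about L: R_y·6.6 − 45·4 − (12.69·1.7)·2.35 − 55·1.3 − 35·5.5 = 0 → R_y = 494.69655/6.6 = 74.954 ≈ 74.95 kN.
ΣF_y = 0: L_y + 74.954 − 45 − 12.69·1.7 − 55 − 35 = 0 → L_y = 81.62 kN.
ΣF_x = 0: no horizontal applied forces, so L_x = 0.

L_x = 0, L_y = 81.62 kN, R_y = 74.95 kN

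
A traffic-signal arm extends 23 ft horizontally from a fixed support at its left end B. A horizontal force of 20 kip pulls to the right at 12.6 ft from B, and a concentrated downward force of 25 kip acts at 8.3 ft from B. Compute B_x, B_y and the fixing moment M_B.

ΣF_x = 0: B_x + 20 = 0 → B_x = -20.00 kip.
ΣF_y = 0: B_y − 25 = 0 → B_y = 25.00 kip.
ΣM about B: M_B − 25·8.3 = 0 → M_B = 207.5 kip·ft.

B_x = -20.00 kip, B_y = 25.00 kip, M_B = 207.5 kip·ft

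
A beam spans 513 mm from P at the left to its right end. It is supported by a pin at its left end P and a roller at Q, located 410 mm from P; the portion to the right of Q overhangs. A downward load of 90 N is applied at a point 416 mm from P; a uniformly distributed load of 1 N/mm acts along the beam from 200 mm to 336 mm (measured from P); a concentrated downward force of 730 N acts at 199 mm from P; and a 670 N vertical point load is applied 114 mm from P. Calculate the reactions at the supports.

Resultant of the distributed load: 1 × 136 = 136 N at 268 mm from P.
Taking moments about P: Q_y·410 − 90·416 − (1·136)·268 − 730·199 − 670·114 = 0 → Q_y = 295538/410 = 720.824 ≈ 720.8 N.
ΣF_y = 0: P_y + 720.824 − 90 − 1·136 − 730 − 670 = 0 → P_y = 905.2 N.
ΣF_x = 0: no horizontal applied forces, so P_x = 0.

P_x = 0, P_y = 905.2 N, Q_y = 720.8 N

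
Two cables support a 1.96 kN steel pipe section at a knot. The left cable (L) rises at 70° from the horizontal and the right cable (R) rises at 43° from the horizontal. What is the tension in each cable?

T_L = 1.557 kN, T_R = 0.7283 kN

ΣF_x = 0: −T_L·cos70° + T_R·cos43° = 0 → T_R = 0.467654·T_L.
ΣF_y = 0: T_L·sin70° + T_R·sin43° = 1.96.
Substitute: T_L·(0.939693 + 0.467654·0.681998) = 1.96 → T_L = 1.55725 ≈ 1.557 kN.
Then T_R = 0.467654 × 1.55725 = 0.7283 kN.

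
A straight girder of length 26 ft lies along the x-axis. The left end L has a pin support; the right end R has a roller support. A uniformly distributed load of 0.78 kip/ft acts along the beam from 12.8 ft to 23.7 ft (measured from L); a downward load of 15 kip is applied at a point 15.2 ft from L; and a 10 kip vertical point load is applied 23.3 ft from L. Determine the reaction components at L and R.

L_x = 0, L_y = 9.803 kip, R_y = 23.70 kip

Resultant of the distributed load: 0.78 × 10.9 = 8.502 kip at 18.25 ft from L.
ΣM about L: R_y·26 − (0.78·10.9)·18.25 − 15·15.2 − 10·23.3 = 0 → R_y = 616.1615/26 = 23.6985 ≈ 23.70 kip.
ΣF_y = 0: L_y + 23.6985 − 0.78·10.9 − 15 − 10 = 0 → L_y = 9.803 kip.
ΣF_x = 0: no horizontal applied forces, so L_x = 0.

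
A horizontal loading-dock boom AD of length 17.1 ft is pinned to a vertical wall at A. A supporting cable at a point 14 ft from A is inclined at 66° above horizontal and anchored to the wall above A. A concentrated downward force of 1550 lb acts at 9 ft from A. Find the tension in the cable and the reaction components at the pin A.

ΣM about A: T·sin66°·14 − 1550·9 = 0 → T = 13950/(14·0.913545) = 1090.73 ≈ 1091 lb.
ΣF_x = 0: A_x − T·cos66° = 0 → A_x = 1090.73 × 0.406737 = 443.6 lb.
ΣF_y = 0: A_y + T·sin66° − 1550 = 0 → A_y = 1550 − 1090.73 × 0.913545 = 553.6 lb.

T = 1091 lb, A_x = 443.6 lb, A_y = 553.6 lb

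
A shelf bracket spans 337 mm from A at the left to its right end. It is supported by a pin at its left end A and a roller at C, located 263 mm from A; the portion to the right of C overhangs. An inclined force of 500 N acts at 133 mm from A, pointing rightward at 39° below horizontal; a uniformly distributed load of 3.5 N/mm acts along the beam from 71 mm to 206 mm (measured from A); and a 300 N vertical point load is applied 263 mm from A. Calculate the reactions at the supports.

Resultant of the distributed load: 3.5 × 135 = 472.5 N at 138.5 mm from A.
Taking moments about A: C_y·263 − 500·sin39°·133 − (3.5·135)·138.5 − 300·263 = 0 → C_y = 186191/263 = 707.951 ≈ 708.0 N.
ΣF_y = 0: A_y + 707.951 − 500·sin39° − 3.5·135 − 300 = 0 → A_y = 379.2 N.
ΣF_x = 0: A_x + 500·cos39° = 0 → A_x = -388.6 N.

A_x = -388.6 N, A_y = 379.2 N, C_y = 708.0 N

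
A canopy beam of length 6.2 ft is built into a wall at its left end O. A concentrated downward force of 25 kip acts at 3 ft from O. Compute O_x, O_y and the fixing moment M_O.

O_x = 0, O_y = 25.00 kip, M_O = 75.00 kip·ft

ΣF_x = 0: O_x = 0.
ΣF_y = 0: O_y − 25 = 0 → O_y = 25.00 kip.
ΣM about O: M_O − 25·3 = 0 → M_O = 75.00 kip·ft.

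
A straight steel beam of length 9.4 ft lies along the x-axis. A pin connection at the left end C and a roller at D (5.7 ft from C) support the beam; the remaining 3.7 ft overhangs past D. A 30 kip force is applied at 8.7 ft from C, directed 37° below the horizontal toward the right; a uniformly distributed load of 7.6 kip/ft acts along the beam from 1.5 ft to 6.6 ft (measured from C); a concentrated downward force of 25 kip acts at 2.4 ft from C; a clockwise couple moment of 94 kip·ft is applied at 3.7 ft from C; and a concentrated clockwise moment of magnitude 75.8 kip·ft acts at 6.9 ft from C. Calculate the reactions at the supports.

C_x = -23.96 kip, C_y = -13.60 kip, D_y = 95.41 kip

Resultant of the distributed load: 7.6 × 5.1 = 38.76 kip at 4.05 ft from C.
Moments about C: D_y·5.7 − 30·sin37°·8.7 − (7.6·5.1)·4.05 − 25·2.4 − 94 − 75.8 = 0 → D_y = 543.852/5.7 = 95.4126 ≈ 95.41 kip.
ΣF_y = 0: C_y + 95.4126 − 30·sin37° − 7.6·5.1 − 25 = 0 → C_y = -13.60 kip.
ΣF_x = 0: C_x + 30·cos37° = 0 → C_x = -23.96 kip.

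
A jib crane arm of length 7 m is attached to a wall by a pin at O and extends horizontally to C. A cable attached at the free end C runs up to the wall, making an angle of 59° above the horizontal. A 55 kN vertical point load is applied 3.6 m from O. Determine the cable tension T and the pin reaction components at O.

ΣM about O: T·sin59°·7 − 55·3.6 = 0 → T = 198/(7·0.857167) = 32.9991 ≈ 33.00 kN.
ΣF_x = 0: O_x − T·cos59° = 0 → O_x = 32.9991 × 0.515038 = 17.00 kN.
ΣF_y = 0: O_y + T·sin59° − 55 = 0 → O_y = 55 − 32.9991 × 0.857167 = 26.71 kN.

T = 33.00 kN, O_x = 17.00 kN, O_y = 26.71 kN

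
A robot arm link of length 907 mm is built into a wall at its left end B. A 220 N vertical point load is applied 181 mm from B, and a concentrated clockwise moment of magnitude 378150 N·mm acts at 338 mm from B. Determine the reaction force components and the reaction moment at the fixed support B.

ΣF_x = 0: B_x = 0.
ΣF_y = 0: B_y − 220 = 0 → B_y = 220.0 N.
ΣM about B: M_B − 220·181 − 378150 = 0 → M_B = 418000 N·mm.

B_x = 0, B_y = 220.0 N, M_B = 418000 N·mm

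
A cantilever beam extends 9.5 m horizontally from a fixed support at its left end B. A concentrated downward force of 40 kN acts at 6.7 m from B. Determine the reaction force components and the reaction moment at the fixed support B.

B_x = 0, B_y = 40.00 kN, M_B = 268.0 kN·m

ΣF_x = 0: B_x = 0.
ΣF_y = 0: B_y − 40 = 0 → B_y = 40.00 kN.
ΣM about B: M_B − 40·6.7 = 0 → M_B = 268.0 kN·m.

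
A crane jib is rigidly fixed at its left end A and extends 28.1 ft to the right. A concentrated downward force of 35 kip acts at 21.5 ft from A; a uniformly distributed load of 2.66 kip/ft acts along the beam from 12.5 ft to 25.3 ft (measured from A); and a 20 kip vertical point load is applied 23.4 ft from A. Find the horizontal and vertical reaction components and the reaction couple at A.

A_x = 0, A_y = 89.05 kip, M_A = 1864 kip·ft

Resultant of the distributed load: 2.66 × 12.8 = 34.048 kip at 18.9 ft from A.
ΣF_x = 0: A_x = 0.
ΣF_y = 0: A_y − 35 − 2.66·12.8 − 20 = 0 → A_y = 89.05 kip.
ΣM about A: M_A − 35·21.5 − (2.66·12.8)·18.9 − 20·23.4 = 0 → M_A = 1864 kip·ft.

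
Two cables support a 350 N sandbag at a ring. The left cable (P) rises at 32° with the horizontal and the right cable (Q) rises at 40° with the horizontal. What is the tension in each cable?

ΣF_x = 0: −T_P·cos32° + T_Q·cos40° = 0 → T_Q = 1.10705·T_P.
ΣF_y = 0: T_P·sin32° + T_Q·sin40° = 350.
Substitute: T_P·(0.529919 + 1.10705·0.642788) = 350 → T_P = 281.913 ≈ 281.9 N.
Then T_Q = 1.10705 × 281.913 = 312.1 N.

T_P = 281.9 N, T_Q = 312.1 N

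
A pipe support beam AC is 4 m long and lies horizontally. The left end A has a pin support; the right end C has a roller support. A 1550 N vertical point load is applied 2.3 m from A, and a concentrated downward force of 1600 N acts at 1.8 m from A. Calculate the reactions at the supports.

Moments about A: C_y·4 − 1550·2.3 − 1600·1.8 = 0 → C_y = 6445/4 = 1611.25 ≈ 1611 N.
ΣF_y = 0: A_y + 1611.25 − 1550 − 1600 = 0 → A_y = 1539 N.
ΣF_x = 0: no horizontal applied forces, so A_x = 0.

A_x = 0, A_y = 1539 N, C_y = 1611 N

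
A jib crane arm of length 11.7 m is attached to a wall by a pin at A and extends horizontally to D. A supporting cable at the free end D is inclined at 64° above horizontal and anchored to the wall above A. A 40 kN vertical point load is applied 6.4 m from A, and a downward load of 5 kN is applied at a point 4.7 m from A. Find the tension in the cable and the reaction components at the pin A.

T = 26.58 kN, A_x = 11.65 kN, A_y = 21.11 kN

ΣM about A: T·sin64°·11.7 − 40·6.4 − 5·4.7 = 0 → T = 279.5/(11.7·0.898794) = 26.5788 ≈ 26.58 kN.
ΣF_x = 0: A_x − T·cos64° = 0 → A_x = 26.5788 × 0.438371 = 11.65 kN.
ΣF_y = 0: A_y + T·sin64° − 40 − 5 = 0 → A_y = 45 − 26.5788 × 0.898794 = 21.11 kN.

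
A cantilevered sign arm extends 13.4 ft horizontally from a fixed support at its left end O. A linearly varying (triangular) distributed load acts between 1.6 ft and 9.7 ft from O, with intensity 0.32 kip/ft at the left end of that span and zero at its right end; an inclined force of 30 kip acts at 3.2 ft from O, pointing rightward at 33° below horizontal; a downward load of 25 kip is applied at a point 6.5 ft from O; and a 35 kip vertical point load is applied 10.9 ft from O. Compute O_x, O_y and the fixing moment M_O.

O_x = -25.16 kip, O_y = 77.64 kip, M_O = 601.9 kip·ft

Resultant of the triangular load: ½ × 0.32 × 8.1 = 1.296 kip, acting at 4.3 ft from O (one-third of the span from the peak).
ΣF_x = 0: O_x + 30·cos33° = 0 → O_x = -25.16 kip.
ΣF_y = 0: O_y − ½·0.32·8.1 − 30·sin33° − 25 − 35 = 0 → O_y = 77.64 kip.
ΣM about O: M_O − (½·0.32·8.1)·4.3 − 30·sin33°·3.2 − 25·6.5 − 35·10.9 = 0 → M_O = 601.9 kip·ft.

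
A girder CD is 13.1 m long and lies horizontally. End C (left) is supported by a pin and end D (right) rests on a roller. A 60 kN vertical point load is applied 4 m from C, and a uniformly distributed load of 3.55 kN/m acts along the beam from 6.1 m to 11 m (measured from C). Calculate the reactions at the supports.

C_x = 0, C_y = 47.72 kN, D_y = 29.67 kN

Resultant of the distributed load: 3.55 × 4.9 = 17.395 kN at 8.55 m from C.
Moments about C: D_y·13.1 − 60·4 − (3.55·4.9)·8.55 = 0 → D_y = 388.72725/13.1 = 29.6738 ≈ 29.67 kN.
ΣF_y = 0: C_y + 29.6738 − 60 − 3.55·4.9 = 0 → C_y = 47.72 kN.
ΣF_x = 0: no horizontal applied forces, so C_x = 0.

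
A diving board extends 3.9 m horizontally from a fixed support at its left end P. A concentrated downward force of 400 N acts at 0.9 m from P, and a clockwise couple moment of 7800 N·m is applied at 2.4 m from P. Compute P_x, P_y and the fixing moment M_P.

P_x = 0, P_y = 400.0 N, M_P = 8160 N·m

ΣF_x = 0: P_x = 0.
ΣF_y = 0: P_y − 400 = 0 → P_y = 400.0 N.
ΣM about P: M_P − 400·0.9 − 7800 = 0 → M_P = 8160 N·m.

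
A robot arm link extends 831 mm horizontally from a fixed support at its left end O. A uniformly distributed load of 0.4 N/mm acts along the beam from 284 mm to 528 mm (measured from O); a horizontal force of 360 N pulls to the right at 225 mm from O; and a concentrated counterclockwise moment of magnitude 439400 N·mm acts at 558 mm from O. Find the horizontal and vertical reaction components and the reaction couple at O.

O_x = -360.0 N, O_y = 97.60 N, M_O = -399800 N·mm

Resultant of the distributed load: 0.4 × 244 = 97.6 N at 406 mm from O.
ΣF_x = 0: O_x + 360 = 0 → O_x = -360.0 N.
ΣF_y = 0: O_y − 0.4·244 = 0 → O_y = 97.60 N.
ΣM about O: M_O − (0.4·244)·406 + 439400 = 0 → M_O = -399800 N·mm.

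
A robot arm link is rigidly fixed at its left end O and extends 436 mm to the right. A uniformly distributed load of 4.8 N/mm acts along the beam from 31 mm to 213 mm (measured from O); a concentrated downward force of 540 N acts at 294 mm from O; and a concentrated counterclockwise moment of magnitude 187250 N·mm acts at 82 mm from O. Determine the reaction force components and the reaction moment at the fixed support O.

Resultant of the distributed load: 4.8 × 182 = 873.6 N at 122 mm from O.
ΣF_x = 0: O_x = 0.
ΣF_y = 0: O_y − 4.8·182 − 540 = 0 → O_y = 1414 N.
ΣM about O: M_O − (4.8·182)·122 − 540·294 + 187250 = 0 → M_O = 78090 N·mm.

O_x = 0, O_y = 1414 N, M_O = 78090 N·mm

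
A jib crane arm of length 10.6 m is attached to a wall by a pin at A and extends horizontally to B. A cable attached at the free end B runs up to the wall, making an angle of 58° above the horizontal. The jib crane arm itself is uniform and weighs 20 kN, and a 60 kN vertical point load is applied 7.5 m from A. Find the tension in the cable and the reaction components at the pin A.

T = 61.85 kN, A_x = 32.78 kN, A_y = 27.55 kN

ΣM about A: T·sin58°·10.6 − 20·5.3 − 60·7.5 = 0 → T = 556/(10.6·0.848048) = 61.8513 ≈ 61.85 kN.
ΣF_x = 0: A_x − T·cos58° = 0 → A_x = 61.8513 × 0.529919 = 32.78 kN.
ΣF_y = 0: A_y + T·sin58° − 20 − 60 = 0 → A_y = 80 − 61.8513 × 0.848048 = 27.55 kN.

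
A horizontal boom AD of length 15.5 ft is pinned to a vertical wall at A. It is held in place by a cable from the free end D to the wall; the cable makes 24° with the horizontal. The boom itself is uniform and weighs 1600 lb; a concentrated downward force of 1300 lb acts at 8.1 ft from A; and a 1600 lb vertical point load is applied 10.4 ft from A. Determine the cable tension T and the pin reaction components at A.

T = 6277 lb, A_x = 5734 lb, A_y = 1947 lb

ΣM about A: T·sin24°·15.5 − 1600·7.75 − 1300·8.1 − 1600·10.4 = 0 → T = 39570/(15.5·0.406737) = 6276.55 ≈ 6277 lb.
ΣF_x = 0: A_x − T·cos24° = 0 → A_x = 6276.55 × 0.913545 = 5734 lb.
ΣF_y = 0: A_y + T·sin24° − 1600 − 1300 − 1600 = 0 → A_y = 4500 − 6276.55 × 0.406737 = 1947 lb.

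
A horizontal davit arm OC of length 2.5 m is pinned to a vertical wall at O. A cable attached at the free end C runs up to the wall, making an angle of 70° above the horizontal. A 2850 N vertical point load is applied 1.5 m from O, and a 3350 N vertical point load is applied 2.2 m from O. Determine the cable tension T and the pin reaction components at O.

T = 4957 N, O_x = 1695 N, O_y = 1542 N

ΣM about O: T·sin70°·2.5 − 2850·1.5 − 3350·2.2 = 0 → T = 11645/(2.5·0.939693) = 4956.94 ≈ 4957 N.
ΣF_x = 0: O_x − T·cos70° = 0 → O_x = 4956.94 × 0.34202 = 1695 N.
ΣF_y = 0: O_y + T·sin70° − 2850 − 3350 = 0 → O_y = 6200 − 4956.94 × 0.939693 = 1542 N.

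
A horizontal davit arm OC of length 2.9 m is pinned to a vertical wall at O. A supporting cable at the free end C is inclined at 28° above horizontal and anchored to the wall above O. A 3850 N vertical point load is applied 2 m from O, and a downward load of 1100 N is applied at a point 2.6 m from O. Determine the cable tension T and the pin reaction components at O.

ΣM about O: T·sin28°·2.9 − 3850·2 − 1100·2.6 = 0 → T = 10560/(2.9·0.469472) = 7756.33 ≈ 7756 N.
ΣF_x = 0: O_x − T·cos28° = 0 → O_x = 7756.33 × 0.882948 = 6848 N.
ΣF_y = 0: O_y + T·sin28° − 3850 − 1100 = 0 → O_y = 4950 − 7756.33 × 0.469472 = 1309 N.

T = 7756 N, O_x = 6848 N, O_y = 1309 N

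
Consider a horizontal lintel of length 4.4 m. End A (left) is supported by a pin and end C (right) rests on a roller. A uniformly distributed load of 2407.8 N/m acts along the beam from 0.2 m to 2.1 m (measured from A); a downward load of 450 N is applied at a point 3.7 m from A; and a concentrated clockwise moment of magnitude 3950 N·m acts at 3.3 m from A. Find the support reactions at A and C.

Resultant of the distributed load: 2407.8 × 1.9 = 4574.82 N at 1.15 m from A.
Moments about A: C_y·4.4 − (2407.8·1.9)·1.15 − 450·3.7 − 3950 = 0 → C_y = 10876.043/4.4 = 2471.83 ≈ 2472 N.
ΣF_y = 0: A_y + 2471.83 − 2407.8·1.9 − 450 = 0 → A_y = 2553 N.
ΣF_x = 0: no horizontal applied forces, so A_x = 0.

A_x = 0, A_y = 2553 N, C_y = 2472 N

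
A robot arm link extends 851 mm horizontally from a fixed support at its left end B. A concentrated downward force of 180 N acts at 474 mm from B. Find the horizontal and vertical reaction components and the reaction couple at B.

B_x = 0, B_y = 180.0 N, M_B = 85320 N·mm

ΣF_x = 0: B_x = 0.
ΣF_y = 0: B_y − 180 = 0 → B_y = 180.0 N.
ΣM about B: M_B − 180·474 = 0 → M_B = 85320 N·mm.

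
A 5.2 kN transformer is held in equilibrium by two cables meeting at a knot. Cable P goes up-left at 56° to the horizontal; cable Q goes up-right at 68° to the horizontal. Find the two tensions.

T_P = 2.350 kN, T_Q = 3.507 kN

ΣF_x = 0: −T_P·cos56° + T_Q·cos68° = 0 → T_Q = 1.49275·T_P.
ΣF_y = 0: T_P·sin56° + T_Q·sin68° = 5.2.
Substitute: T_P·(0.829038 + 1.49275·0.927184) = 5.2 → T_P = 2.34965 ≈ 2.350 kN.
Then T_Q = 1.49275 × 2.34965 = 3.507 kN.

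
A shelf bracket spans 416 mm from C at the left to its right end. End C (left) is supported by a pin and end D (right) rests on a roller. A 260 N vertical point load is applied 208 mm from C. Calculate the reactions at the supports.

Moments about C: D_y·416 − 260·208 = 0 → D_y = 54080/416 = 130.0 N.
ΣF_y = 0: C_y + 130 − 260 = 0 → C_y = 130.0 N.
ΣF_x = 0: no horizontal applied forces, so C_x = 0.

C_x = 0, C_y = 130.0 N, D_y = 130.0 N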